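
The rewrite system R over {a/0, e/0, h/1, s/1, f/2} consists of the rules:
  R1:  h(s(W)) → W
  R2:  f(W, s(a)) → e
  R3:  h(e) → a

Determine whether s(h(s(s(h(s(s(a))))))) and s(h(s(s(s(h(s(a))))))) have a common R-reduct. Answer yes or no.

yes — NF(t₁) = s(s(s(a))), NF(t₂) = s(s(s(a)))

Reduce t₁ = s(h(s(s(h(s(s(a))))))):
1. s(h(s(s(h(s(s(a)))))))  →  s(s(h(s(s(a)))))   [R1 at 1]
2. s(s(h(s(s(a)))))  →  s(s(s(a)))   [R1 at 1.1]

Reduce t₂ = s(h(s(s(s(h(s(a))))))):
1. s(h(s(s(s(h(s(a)))))))  →  s(s(s(h(s(a)))))   [R1 at 1]
2. s(s(s(h(s(a)))))  →  s(s(s(a)))   [R1 at 1.1.1]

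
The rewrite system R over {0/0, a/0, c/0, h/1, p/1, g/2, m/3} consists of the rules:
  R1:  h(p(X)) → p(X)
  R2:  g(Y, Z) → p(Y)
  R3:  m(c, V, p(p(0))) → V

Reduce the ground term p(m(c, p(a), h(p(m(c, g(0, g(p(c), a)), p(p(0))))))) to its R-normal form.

1. p(m(c, p(a), h(p(m(c, g(0, g(p(c), a)), p(p(0)))))))  →  p(m(c, p(a), p(m(c, g(0, g(p(c), a)), p(p(0))))))   [R1 at 1.3]
2. p(m(c, p(a), p(m(c, g(0, g(p(c), a)), p(p(0))))))  →  p(m(c, p(a), p(g(0, g(p(c), a)))))   [R3 at 1.3.1]
3. p(m(c, p(a), p(g(0, g(p(c), a)))))  →  p(m(c, p(a), p(p(0))))   [R2 at 1.3.1]
4. p(m(c, p(a), p(p(0))))  →  p(p(a))   [R3 at 1]

p(p(a))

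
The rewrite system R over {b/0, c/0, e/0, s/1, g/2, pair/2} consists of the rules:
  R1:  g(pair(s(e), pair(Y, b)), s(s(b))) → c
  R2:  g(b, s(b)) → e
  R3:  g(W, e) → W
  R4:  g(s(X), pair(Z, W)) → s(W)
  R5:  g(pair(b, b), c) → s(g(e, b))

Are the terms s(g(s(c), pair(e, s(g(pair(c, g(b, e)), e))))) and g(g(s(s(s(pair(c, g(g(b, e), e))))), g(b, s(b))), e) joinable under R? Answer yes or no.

Reduce t₁ = s(g(s(c), pair(e, s(g(pair(c, g(b, e)), e))))):
1. s(g(s(c), pair(e, s(g(pair(c, g(b, e)), e)))))  →  s(s(s(g(pair(c, g(b, e)), e))))   [R4 at 1]
2. s(s(s(g(pair(c, g(b, e)), e))))  →  s(s(s(pair(c, g(b, e)))))   [R3 at 1.1.1]
3. s(s(s(pair(c, g(b, e)))))  →  s(s(s(pair(c, b))))   [R3 at 1.1.1.2]

Reduce t₂ = g(g(s(s(s(pair(c, g(g(b, e), e))))), g(b, s(b))), e):
1. g(g(s(s(s(pair(c, g(g(b, e), e))))), g(b, s(b))), e)  →  g(s(s(s(pair(c, g(g(b, e), e))))), g(b, s(b)))   [R3 at ε]
2. g(s(s(s(pair(c, g(g(b, e), e))))), g(b, s(b)))  →  g(s(s(s(pair(c, g(b, e))))), g(b, s(b)))   [R3 at 1.1.1.1.2]
3. g(s(s(s(pair(c, g(b, e))))), g(b, s(b)))  →  g(s(s(s(pair(c, b)))), g(b, s(b)))   [R3 at 1.1.1.1.2]
4. g(s(s(s(pair(c, b)))), g(b, s(b)))  →  g(s(s(s(pair(c, b)))), e)   [R2 at 2]
5. g(s(s(s(pair(c, b)))), e)  →  s(s(s(pair(c, b))))   [R3 at ε]

yes — NF(t₁) = s(s(s(pair(c, b)))), NF(t₂) = s(s(s(pair(c, b))))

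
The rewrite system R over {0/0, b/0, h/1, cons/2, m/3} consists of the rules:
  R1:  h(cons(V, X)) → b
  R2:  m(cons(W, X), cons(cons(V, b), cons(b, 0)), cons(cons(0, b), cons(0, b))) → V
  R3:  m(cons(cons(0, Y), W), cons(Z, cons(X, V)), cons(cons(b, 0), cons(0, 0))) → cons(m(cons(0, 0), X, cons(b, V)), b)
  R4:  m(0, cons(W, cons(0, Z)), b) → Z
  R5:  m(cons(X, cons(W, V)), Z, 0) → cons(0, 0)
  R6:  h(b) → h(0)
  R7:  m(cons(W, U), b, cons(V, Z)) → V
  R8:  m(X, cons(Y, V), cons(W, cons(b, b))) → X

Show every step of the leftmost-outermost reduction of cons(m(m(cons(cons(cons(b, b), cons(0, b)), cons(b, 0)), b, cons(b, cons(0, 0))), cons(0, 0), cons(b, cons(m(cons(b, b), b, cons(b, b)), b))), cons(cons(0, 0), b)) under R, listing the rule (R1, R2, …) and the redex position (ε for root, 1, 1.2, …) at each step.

cons(b, cons(cons(0, 0), b))

1. cons(m(m(cons(cons(cons(b, b), cons(0, b)), cons(b, 0)), b, cons(b, cons(0, 0))), cons(0, 0), cons(b, cons(m(cons(b, b), b, cons(b, b)), b))), cons(cons(0, 0), b))  →  cons(m(b, cons(0, 0), cons(b, cons(m(cons(b, b), b, cons(b, b)), b))), cons(cons(0, 0), b))   [R7 at 1.1]
2. cons(m(b, cons(0, 0), cons(b, cons(m(cons(b, b), b, cons(b, b)), b))), cons(cons(0, 0), b))  →  cons(m(b, cons(0, 0), cons(b, cons(b, b))), cons(cons(0, 0), b))   [R7 at 1.3.2.1]
3. cons(m(b, cons(0, 0), cons(b, cons(b, b))), cons(cons(0, 0), b))  →  cons(b, cons(cons(0, 0), b))   [R8 at 1]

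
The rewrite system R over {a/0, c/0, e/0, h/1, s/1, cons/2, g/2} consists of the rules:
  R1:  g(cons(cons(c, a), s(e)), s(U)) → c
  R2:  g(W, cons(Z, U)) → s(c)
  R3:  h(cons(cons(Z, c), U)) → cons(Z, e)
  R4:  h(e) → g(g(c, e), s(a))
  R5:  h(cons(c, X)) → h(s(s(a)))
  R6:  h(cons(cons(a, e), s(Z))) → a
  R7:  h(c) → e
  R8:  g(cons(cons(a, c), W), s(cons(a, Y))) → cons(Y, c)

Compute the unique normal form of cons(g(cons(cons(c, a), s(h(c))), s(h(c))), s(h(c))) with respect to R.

1. cons(g(cons(cons(c, a), s(h(c))), s(h(c))), s(h(c)))  →  cons(g(cons(cons(c, a), s(e)), s(h(c))), s(h(c)))   [R7 at 1.1.2.1]
2. cons(g(cons(cons(c, a), s(e)), s(h(c))), s(h(c)))  →  cons(c, s(h(c)))   [R1 at 1]
3. cons(c, s(h(c)))  →  cons(c, s(e))   [R7 at 2.1]

cons(c, s(e))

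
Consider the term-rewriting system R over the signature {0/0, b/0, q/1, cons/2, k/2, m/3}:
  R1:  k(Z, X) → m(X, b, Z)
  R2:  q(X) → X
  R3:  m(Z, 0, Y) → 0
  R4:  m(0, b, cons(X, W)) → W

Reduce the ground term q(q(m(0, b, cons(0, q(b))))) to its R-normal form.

b

1. q(q(m(0, b, cons(0, q(b)))))  →  q(m(0, b, cons(0, q(b))))   [R2 at ε]
2. q(m(0, b, cons(0, q(b))))  →  m(0, b, cons(0, q(b)))   [R2 at ε]
3. m(0, b, cons(0, q(b)))  →  q(b)   [R4 at ε]
4. q(b)  →  b   [R2 at ε]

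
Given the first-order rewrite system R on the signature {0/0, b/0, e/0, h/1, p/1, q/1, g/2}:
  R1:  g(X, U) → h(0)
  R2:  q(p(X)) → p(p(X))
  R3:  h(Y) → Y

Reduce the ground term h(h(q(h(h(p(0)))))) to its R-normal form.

1. h(h(q(h(h(p(0))))))  →  h(q(h(h(p(0)))))   [R3 at ε]
2. h(q(h(h(p(0)))))  →  q(h(h(p(0))))   [R3 at ε]
3. q(h(h(p(0))))  →  q(h(p(0)))   [R3 at 1]
4. q(h(p(0)))  →  q(p(0))   [R3 at 1]
5. q(p(0))  →  p(p(0))   [R2 at ε]

p(p(0))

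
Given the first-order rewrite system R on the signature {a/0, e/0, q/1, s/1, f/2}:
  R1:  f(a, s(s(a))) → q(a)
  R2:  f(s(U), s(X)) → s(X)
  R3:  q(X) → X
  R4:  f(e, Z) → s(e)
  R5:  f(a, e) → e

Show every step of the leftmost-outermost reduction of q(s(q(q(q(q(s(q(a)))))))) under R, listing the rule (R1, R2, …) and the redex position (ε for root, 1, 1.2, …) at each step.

s(s(a))

1. q(s(q(q(q(q(s(q(a))))))))  →  s(q(q(q(q(s(q(a)))))))   [R3 at ε]
2. s(q(q(q(q(s(q(a)))))))  →  s(q(q(q(s(q(a))))))   [R3 at 1]
3. s(q(q(q(s(q(a))))))  →  s(q(q(s(q(a)))))   [R3 at 1]
4. s(q(q(s(q(a)))))  →  s(q(s(q(a))))   [R3 at 1]
5. s(q(s(q(a))))  →  s(s(q(a)))   [R3 at 1]
6. s(s(q(a)))  →  s(s(a))   [R3 at 1.1]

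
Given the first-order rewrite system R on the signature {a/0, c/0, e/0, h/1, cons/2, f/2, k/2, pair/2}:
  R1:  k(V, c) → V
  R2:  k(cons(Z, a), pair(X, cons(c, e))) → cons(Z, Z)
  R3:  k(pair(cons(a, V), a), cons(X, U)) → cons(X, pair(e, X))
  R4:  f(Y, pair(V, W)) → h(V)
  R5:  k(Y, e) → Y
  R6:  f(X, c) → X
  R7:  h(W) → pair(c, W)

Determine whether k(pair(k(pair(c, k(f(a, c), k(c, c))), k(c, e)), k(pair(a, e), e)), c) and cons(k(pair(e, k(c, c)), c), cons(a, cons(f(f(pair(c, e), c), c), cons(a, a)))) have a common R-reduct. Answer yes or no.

Reduce t₁ = k(pair(k(pair(c, k(f(a, c), k(c, c))), k(c, e)), k(pair(a, e), e)), c):
1. k(pair(k(pair(c, k(f(a, c), k(c, c))), k(c, e)), k(pair(a, e), e)), c)  →  pair(k(pair(c, k(f(a, c), k(c, c))), k(c, e)), k(pair(a, e), e))   [R1 at ε]
2. pair(k(pair(c, k(f(a, c), k(c, c))), k(c, e)), k(pair(a, e), e))  →  pair(k(pair(c, k(a, k(c, c))), k(c, e)), k(pair(a, e), e))   [R6 at 1.1.2.1]
3. pair(k(pair(c, k(a, k(c, c))), k(c, e)), k(pair(a, e), e))  →  pair(k(pair(c, k(a, c)), k(c, e)), k(pair(a, e), e))   [R1 at 1.1.2.2]
4. pair(k(pair(c, k(a, c)), k(c, e)), k(pair(a, e), e))  →  pair(k(pair(c, a), k(c, e)), k(pair(a, e), e))   [R1 at 1.1.2]
5. pair(k(pair(c, a), k(c, e)), k(pair(a, e), e))  →  pair(k(pair(c, a), c), k(pair(a, e), e))   [R5 at 1.2]
6. pair(k(pair(c, a), c), k(pair(a, e), e))  →  pair(pair(c, a), k(pair(a, e), e))   [R1 at 1]
7. pair(pair(c, a), k(pair(a, e), e))  →  pair(pair(c, a), pair(a, e))   [R5 at 2]

Reduce t₂ = cons(k(pair(e, k(c, c)), c), cons(a, cons(f(f(pair(c, e), c), c), cons(a, a)))):
1. cons(k(pair(e, k(c, c)), c), cons(a, cons(f(f(pair(c, e), c), c), cons(a, a))))  →  cons(pair(e, k(c, c)), cons(a, cons(f(f(pair(c, e), c), c), cons(a, a))))   [R1 at 1]
2. cons(pair(e, k(c, c)), cons(a, cons(f(f(pair(c, e), c), c), cons(a, a))))  →  cons(pair(e, c), cons(a, cons(f(f(pair(c, e), c), c), cons(a, a))))   [R1 at 1.2]
3. cons(pair(e, c), cons(a, cons(f(f(pair(c, e), c), c), cons(a, a))))  →  cons(pair(e, c), cons(a, cons(f(pair(c, e), c), cons(a, a))))   [R6 at 2.2.1]
4. cons(pair(e, c), cons(a, cons(f(pair(c, e), c), cons(a, a))))  →  cons(pair(e, c), cons(a, cons(pair(c, e), cons(a, a))))   [R6 at 2.2.1]

no — NF(t₁) = pair(pair(c, a), pair(a, e)), NF(t₂) = cons(pair(e, c), cons(a, cons(pair(c, e), cons(a, a))))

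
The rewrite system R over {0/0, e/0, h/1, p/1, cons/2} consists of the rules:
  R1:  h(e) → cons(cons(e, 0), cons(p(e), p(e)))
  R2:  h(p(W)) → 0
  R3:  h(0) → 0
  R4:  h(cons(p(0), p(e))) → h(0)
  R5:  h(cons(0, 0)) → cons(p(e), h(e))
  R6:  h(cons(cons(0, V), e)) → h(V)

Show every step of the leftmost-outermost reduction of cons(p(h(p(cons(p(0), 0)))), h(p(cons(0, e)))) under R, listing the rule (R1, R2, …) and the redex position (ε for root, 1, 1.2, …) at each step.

1. cons(p(h(p(cons(p(0), 0)))), h(p(cons(0, e))))  →  cons(p(0), h(p(cons(0, e))))   [R2 at 1.1]
2. cons(p(0), h(p(cons(0, e))))  →  cons(p(0), 0)   [R2 at 2]

cons(p(0), 0)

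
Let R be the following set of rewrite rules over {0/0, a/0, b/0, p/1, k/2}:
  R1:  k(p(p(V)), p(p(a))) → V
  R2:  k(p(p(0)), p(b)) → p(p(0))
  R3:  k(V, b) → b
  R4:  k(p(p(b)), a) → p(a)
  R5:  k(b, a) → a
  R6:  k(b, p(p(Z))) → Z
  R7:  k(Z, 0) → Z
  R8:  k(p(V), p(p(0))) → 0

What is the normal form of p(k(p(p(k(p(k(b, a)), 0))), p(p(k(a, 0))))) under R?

p(p(a))

1. p(k(p(p(k(p(k(b, a)), 0))), p(p(k(a, 0)))))  →  p(k(p(p(p(k(b, a)))), p(p(k(a, 0)))))   [R7 at 1.1.1.1]
2. p(k(p(p(p(k(b, a)))), p(p(k(a, 0)))))  →  p(k(p(p(p(a))), p(p(k(a, 0)))))   [R5 at 1.1.1.1.1]
3. p(k(p(p(p(a))), p(p(k(a, 0)))))  →  p(k(p(p(p(a))), p(p(a))))   [R7 at 1.2.1.1]
4. p(k(p(p(p(a))), p(p(a))))  →  p(p(a))   [R1 at 1]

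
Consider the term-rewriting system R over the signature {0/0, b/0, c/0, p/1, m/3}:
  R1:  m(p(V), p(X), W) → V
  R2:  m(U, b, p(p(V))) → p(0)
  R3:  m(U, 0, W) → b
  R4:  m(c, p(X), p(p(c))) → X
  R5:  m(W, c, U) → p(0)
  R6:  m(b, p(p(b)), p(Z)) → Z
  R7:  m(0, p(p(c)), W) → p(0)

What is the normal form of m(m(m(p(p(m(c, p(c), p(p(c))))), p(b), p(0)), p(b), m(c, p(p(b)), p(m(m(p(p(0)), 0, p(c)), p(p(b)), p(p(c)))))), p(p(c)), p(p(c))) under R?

1. m(m(m(p(p(m(c, p(c), p(p(c))))), p(b), p(0)), p(b), m(c, p(p(b)), p(m(m(p(p(0)), 0, p(c)), p(p(b)), p(p(c)))))), p(p(c)), p(p(c)))  →  m(m(p(m(c, p(c), p(p(c)))), p(b), m(c, p(p(b)), p(m(m(p(p(0)), 0, p(c)), p(p(b)), p(p(c)))))), p(p(c)), p(p(c)))   [R1 at 1.1]
2. m(m(p(m(c, p(c), p(p(c)))), p(b), m(c, p(p(b)), p(m(m(p(p(0)), 0, p(c)), p(p(b)), p(p(c)))))), p(p(c)), p(p(c)))  →  m(m(c, p(c), p(p(c))), p(p(c)), p(p(c)))   [R1 at 1]
3. m(m(c, p(c), p(p(c))), p(p(c)), p(p(c)))  →  m(c, p(p(c)), p(p(c)))   [R4 at 1]
4. m(c, p(p(c)), p(p(c)))  →  p(c)   [R4 at ε]

p(c)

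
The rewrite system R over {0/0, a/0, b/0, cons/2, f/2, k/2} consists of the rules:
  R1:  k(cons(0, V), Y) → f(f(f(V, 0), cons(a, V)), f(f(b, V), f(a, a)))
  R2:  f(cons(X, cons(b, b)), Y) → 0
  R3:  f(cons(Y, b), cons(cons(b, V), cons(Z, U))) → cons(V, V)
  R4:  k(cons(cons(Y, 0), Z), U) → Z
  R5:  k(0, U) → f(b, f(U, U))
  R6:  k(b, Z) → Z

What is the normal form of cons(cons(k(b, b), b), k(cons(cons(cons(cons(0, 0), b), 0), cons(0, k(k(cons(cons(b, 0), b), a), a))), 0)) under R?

1. cons(cons(k(b, b), b), k(cons(cons(cons(cons(0, 0), b), 0), cons(0, k(k(cons(cons(b, 0), b), a), a))), 0))  →  cons(cons(b, b), k(cons(cons(cons(cons(0, 0), b), 0), cons(0, k(k(cons(cons(b, 0), b), a), a))), 0))   [R6 at 1.1]
2. cons(cons(b, b), k(cons(cons(cons(cons(0, 0), b), 0), cons(0, k(k(cons(cons(b, 0), b), a), a))), 0))  →  cons(cons(b, b), cons(0, k(k(cons(cons(b, 0), b), a), a)))   [R4 at 2]
3. cons(cons(b, b), cons(0, k(k(cons(cons(b, 0), b), a), a)))  →  cons(cons(b, b), cons(0, k(b, a)))   [R4 at 2.2.1]
4. cons(cons(b, b), cons(0, k(b, a)))  →  cons(cons(b, b), cons(0, a))   [R6 at 2.2]

cons(cons(b, b), cons(0, a))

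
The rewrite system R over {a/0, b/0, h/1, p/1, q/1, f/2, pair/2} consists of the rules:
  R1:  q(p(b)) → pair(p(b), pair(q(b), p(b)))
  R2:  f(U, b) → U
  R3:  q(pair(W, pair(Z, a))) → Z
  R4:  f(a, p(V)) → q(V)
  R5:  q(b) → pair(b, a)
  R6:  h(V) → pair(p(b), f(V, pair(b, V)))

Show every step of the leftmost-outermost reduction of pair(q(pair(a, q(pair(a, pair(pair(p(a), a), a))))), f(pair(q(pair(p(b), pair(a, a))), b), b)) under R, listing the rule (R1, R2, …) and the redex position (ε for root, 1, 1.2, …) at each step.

1. pair(q(pair(a, q(pair(a, pair(pair(p(a), a), a))))), f(pair(q(pair(p(b), pair(a, a))), b), b))  →  pair(q(pair(a, pair(p(a), a))), f(pair(q(pair(p(b), pair(a, a))), b), b))   [R3 at 1.1.2]
2. pair(q(pair(a, pair(p(a), a))), f(pair(q(pair(p(b), pair(a, a))), b), b))  →  pair(p(a), f(pair(q(pair(p(b), pair(a, a))), b), b))   [R3 at 1]
3. pair(p(a), f(pair(q(pair(p(b), pair(a, a))), b), b))  →  pair(p(a), pair(q(pair(p(b), pair(a, a))), b))   [R2 at 2]
4. pair(p(a), pair(q(pair(p(b), pair(a, a))), b))  →  pair(p(a), pair(a, b))   [R3 at 2.1]

pair(p(a), pair(a, b))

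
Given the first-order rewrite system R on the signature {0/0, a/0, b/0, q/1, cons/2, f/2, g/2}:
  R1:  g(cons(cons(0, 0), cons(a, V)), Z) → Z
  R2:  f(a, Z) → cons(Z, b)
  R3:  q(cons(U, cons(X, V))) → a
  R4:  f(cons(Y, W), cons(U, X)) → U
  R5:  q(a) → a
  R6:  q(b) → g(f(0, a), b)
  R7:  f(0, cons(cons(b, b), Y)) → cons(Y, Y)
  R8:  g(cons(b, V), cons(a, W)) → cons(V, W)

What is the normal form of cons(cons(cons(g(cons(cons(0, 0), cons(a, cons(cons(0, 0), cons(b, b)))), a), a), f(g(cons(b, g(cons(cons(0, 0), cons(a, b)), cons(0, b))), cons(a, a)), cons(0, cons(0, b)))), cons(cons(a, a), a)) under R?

cons(cons(cons(a, a), 0), cons(cons(a, a), a))

1. cons(cons(cons(g(cons(cons(0, 0), cons(a, cons(cons(0, 0), cons(b, b)))), a), a), f(g(cons(b, g(cons(cons(0, 0), cons(a, b)), cons(0, b))), cons(a, a)), cons(0, cons(0, b)))), cons(cons(a, a), a))  →  cons(cons(cons(a, a), f(g(cons(b, g(cons(cons(0, 0), cons(a, b)), cons(0, b))), cons(a, a)), cons(0, cons(0, b)))), cons(cons(a, a), a))   [R1 at 1.1.1]
2. cons(cons(cons(a, a), f(g(cons(b, g(cons(cons(0, 0), cons(a, b)), cons(0, b))), cons(a, a)), cons(0, cons(0, b)))), cons(cons(a, a), a))  →  cons(cons(cons(a, a), f(cons(g(cons(cons(0, 0), cons(a, b)), cons(0, b)), a), cons(0, cons(0, b)))), cons(cons(a, a), a))   [R8 at 1.2.1]
3. cons(cons(cons(a, a), f(cons(g(cons(cons(0, 0), cons(a, b)), cons(0, b)), a), cons(0, cons(0, b)))), cons(cons(a, a), a))  →  cons(cons(cons(a, a), 0), cons(cons(a, a), a))   [R4 at 1.2]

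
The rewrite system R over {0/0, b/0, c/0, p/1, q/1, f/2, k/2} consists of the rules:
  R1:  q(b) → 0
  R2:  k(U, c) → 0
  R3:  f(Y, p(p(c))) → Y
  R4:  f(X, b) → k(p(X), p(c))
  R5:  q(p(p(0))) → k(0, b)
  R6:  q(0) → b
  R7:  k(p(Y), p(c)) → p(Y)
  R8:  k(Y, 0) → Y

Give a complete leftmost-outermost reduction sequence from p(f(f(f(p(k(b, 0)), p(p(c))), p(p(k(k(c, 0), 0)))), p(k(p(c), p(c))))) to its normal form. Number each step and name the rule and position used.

1. p(f(f(f(p(k(b, 0)), p(p(c))), p(p(k(k(c, 0), 0)))), p(k(p(c), p(c)))))  →  p(f(f(p(k(b, 0)), p(p(k(k(c, 0), 0)))), p(k(p(c), p(c)))))   [R3 at 1.1.1]
2. p(f(f(p(k(b, 0)), p(p(k(k(c, 0), 0)))), p(k(p(c), p(c)))))  →  p(f(f(p(b), p(p(k(k(c, 0), 0)))), p(k(p(c), p(c)))))   [R8 at 1.1.1.1]
3. p(f(f(p(b), p(p(k(k(c, 0), 0)))), p(k(p(c), p(c)))))  →  p(f(f(p(b), p(p(k(c, 0)))), p(k(p(c), p(c)))))   [R8 at 1.1.2.1.1]
4. p(f(f(p(b), p(p(k(c, 0)))), p(k(p(c), p(c)))))  →  p(f(f(p(b), p(p(c))), p(k(p(c), p(c)))))   [R8 at 1.1.2.1.1]
5. p(f(f(p(b), p(p(c))), p(k(p(c), p(c)))))  →  p(f(p(b), p(k(p(c), p(c)))))   [R3 at 1.1]
6. p(f(p(b), p(k(p(c), p(c)))))  →  p(f(p(b), p(p(c))))   [R7 at 1.2.1]
7. p(f(p(b), p(p(c))))  →  p(p(b))   [R3 at 1]

p(p(b))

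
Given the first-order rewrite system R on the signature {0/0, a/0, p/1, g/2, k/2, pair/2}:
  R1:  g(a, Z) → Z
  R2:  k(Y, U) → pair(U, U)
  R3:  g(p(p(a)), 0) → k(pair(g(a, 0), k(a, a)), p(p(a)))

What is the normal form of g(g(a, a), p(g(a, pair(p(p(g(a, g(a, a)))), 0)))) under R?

p(pair(p(p(a)), 0))

1. g(g(a, a), p(g(a, pair(p(p(g(a, g(a, a)))), 0))))  →  g(a, p(g(a, pair(p(p(g(a, g(a, a)))), 0))))   [R1 at 1]
2. g(a, p(g(a, pair(p(p(g(a, g(a, a)))), 0))))  →  p(g(a, pair(p(p(g(a, g(a, a)))), 0)))   [R1 at ε]
3. p(g(a, pair(p(p(g(a, g(a, a)))), 0)))  →  p(pair(p(p(g(a, g(a, a)))), 0))   [R1 at 1]
4. p(pair(p(p(g(a, g(a, a)))), 0))  →  p(pair(p(p(g(a, a))), 0))   [R1 at 1.1.1.1]
5. p(pair(p(p(g(a, a))), 0))  →  p(pair(p(p(a)), 0))   [R1 at 1.1.1.1]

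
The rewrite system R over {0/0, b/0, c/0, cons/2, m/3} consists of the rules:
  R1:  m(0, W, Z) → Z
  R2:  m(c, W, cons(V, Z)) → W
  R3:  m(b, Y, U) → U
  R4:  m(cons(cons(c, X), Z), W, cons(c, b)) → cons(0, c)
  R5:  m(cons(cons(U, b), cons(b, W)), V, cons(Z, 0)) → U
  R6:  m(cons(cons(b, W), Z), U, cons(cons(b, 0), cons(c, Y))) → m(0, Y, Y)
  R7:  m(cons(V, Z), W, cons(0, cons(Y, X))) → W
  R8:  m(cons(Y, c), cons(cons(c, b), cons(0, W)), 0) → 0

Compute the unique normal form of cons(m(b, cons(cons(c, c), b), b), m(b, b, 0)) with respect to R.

cons(b, 0)

1. cons(m(b, cons(cons(c, c), b), b), m(b, b, 0))  →  cons(b, m(b, b, 0))   [R3 at 1]
2. cons(b, m(b, b, 0))  →  cons(b, 0)   [R3 at 2]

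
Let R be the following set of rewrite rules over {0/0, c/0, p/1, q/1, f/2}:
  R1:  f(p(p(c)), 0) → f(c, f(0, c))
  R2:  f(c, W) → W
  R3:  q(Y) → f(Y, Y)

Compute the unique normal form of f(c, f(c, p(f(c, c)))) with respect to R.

p(c)

1. f(c, f(c, p(f(c, c))))  →  f(c, p(f(c, c)))   [R2 at ε]
2. f(c, p(f(c, c)))  →  p(f(c, c))   [R2 at ε]
3. p(f(c, c))  →  p(c)   [R2 at 1]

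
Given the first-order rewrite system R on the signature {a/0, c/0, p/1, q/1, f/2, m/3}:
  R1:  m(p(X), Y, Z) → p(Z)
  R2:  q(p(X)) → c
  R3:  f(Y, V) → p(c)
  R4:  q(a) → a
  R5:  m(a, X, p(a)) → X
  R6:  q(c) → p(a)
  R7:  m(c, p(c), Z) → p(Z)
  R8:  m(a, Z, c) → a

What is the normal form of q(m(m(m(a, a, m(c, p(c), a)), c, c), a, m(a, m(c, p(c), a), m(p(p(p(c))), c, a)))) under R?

a

1. q(m(m(m(a, a, m(c, p(c), a)), c, c), a, m(a, m(c, p(c), a), m(p(p(p(c))), c, a))))  →  q(m(m(m(a, a, p(a)), c, c), a, m(a, m(c, p(c), a), m(p(p(p(c))), c, a))))   [R7 at 1.1.1.3]
2. q(m(m(m(a, a, p(a)), c, c), a, m(a, m(c, p(c), a), m(p(p(p(c))), c, a))))  →  q(m(m(a, c, c), a, m(a, m(c, p(c), a), m(p(p(p(c))), c, a))))   [R5 at 1.1.1]
3. q(m(m(a, c, c), a, m(a, m(c, p(c), a), m(p(p(p(c))), c, a))))  →  q(m(a, a, m(a, m(c, p(c), a), m(p(p(p(c))), c, a))))   [R8 at 1.1]
4. q(m(a, a, m(a, m(c, p(c), a), m(p(p(p(c))), c, a))))  →  q(m(a, a, m(a, p(a), m(p(p(p(c))), c, a))))   [R7 at 1.3.2]
5. q(m(a, a, m(a, p(a), m(p(p(p(c))), c, a))))  →  q(m(a, a, m(a, p(a), p(a))))   [R1 at 1.3.3]
6. q(m(a, a, m(a, p(a), p(a))))  →  q(m(a, a, p(a)))   [R5 at 1.3]
7. q(m(a, a, p(a)))  →  q(a)   [R5 at 1]
8. q(a)  →  a   [R4 at ε]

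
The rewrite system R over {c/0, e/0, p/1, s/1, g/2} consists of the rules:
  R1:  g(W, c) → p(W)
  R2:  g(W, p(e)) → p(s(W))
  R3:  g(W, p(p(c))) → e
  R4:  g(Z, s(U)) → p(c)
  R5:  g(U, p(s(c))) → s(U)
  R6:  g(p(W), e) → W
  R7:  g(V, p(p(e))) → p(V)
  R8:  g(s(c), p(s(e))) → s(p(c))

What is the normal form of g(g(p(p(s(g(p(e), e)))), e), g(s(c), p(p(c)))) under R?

1. g(g(p(p(s(g(p(e), e)))), e), g(s(c), p(p(c))))  →  g(p(s(g(p(e), e))), g(s(c), p(p(c))))   [R6 at 1]
2. g(p(s(g(p(e), e))), g(s(c), p(p(c))))  →  g(p(s(e)), g(s(c), p(p(c))))   [R6 at 1.1.1]
3. g(p(s(e)), g(s(c), p(p(c))))  →  g(p(s(e)), e)   [R3 at 2]
4. g(p(s(e)), e)  →  s(e)   [R6 at ε]

s(e)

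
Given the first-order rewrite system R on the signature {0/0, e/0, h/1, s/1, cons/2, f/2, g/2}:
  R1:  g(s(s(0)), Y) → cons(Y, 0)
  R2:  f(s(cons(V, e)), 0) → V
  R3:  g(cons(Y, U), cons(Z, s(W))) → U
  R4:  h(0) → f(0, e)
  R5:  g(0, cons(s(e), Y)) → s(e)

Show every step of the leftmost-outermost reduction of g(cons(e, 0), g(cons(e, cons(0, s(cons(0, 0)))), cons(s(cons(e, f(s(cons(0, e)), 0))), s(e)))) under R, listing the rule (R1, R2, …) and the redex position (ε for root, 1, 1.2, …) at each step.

1. g(cons(e, 0), g(cons(e, cons(0, s(cons(0, 0)))), cons(s(cons(e, f(s(cons(0, e)), 0))), s(e))))  →  g(cons(e, 0), cons(0, s(cons(0, 0))))   [R3 at 2]
2. g(cons(e, 0), cons(0, s(cons(0, 0))))  →  0   [R3 at ε]

0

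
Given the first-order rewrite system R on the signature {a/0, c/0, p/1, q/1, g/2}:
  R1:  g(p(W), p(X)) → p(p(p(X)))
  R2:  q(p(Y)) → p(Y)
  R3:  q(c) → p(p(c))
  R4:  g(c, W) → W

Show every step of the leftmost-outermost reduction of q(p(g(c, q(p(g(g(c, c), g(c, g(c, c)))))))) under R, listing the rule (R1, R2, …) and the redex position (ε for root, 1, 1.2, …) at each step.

1. q(p(g(c, q(p(g(g(c, c), g(c, g(c, c))))))))  →  p(g(c, q(p(g(g(c, c), g(c, g(c, c)))))))   [R2 at ε]
2. p(g(c, q(p(g(g(c, c), g(c, g(c, c)))))))  →  p(q(p(g(g(c, c), g(c, g(c, c))))))   [R4 at 1]
3. p(q(p(g(g(c, c), g(c, g(c, c))))))  →  p(p(g(g(c, c), g(c, g(c, c)))))   [R2 at 1]
4. p(p(g(g(c, c), g(c, g(c, c)))))  →  p(p(g(c, g(c, g(c, c)))))   [R4 at 1.1.1]
5. p(p(g(c, g(c, g(c, c)))))  →  p(p(g(c, g(c, c))))   [R4 at 1.1]
6. p(p(g(c, g(c, c))))  →  p(p(g(c, c)))   [R4 at 1.1]
7. p(p(g(c, c)))  →  p(p(c))   [R4 at 1.1]

p(p(c))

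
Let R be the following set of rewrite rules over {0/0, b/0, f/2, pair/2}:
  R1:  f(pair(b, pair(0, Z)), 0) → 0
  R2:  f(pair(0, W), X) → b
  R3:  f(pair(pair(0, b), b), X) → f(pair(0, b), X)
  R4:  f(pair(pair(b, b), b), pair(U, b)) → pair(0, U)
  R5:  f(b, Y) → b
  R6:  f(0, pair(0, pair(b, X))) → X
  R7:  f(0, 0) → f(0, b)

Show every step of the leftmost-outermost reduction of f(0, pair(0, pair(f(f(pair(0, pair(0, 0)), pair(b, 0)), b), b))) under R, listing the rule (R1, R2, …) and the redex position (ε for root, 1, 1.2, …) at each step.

1. f(0, pair(0, pair(f(f(pair(0, pair(0, 0)), pair(b, 0)), b), b)))  →  f(0, pair(0, pair(f(b, b), b)))   [R2 at 2.2.1.1]
2. f(0, pair(0, pair(f(b, b), b)))  →  f(0, pair(0, pair(b, b)))   [R5 at 2.2.1]
3. f(0, pair(0, pair(b, b)))  →  b   [R6 at ε]

b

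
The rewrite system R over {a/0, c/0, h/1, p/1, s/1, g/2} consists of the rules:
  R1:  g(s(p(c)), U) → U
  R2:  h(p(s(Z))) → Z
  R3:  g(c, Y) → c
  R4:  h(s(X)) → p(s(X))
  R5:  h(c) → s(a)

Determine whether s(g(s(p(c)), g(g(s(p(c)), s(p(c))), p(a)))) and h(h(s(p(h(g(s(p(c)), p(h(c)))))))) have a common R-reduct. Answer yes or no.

Reduce t₁ = s(g(s(p(c)), g(g(s(p(c)), s(p(c))), p(a)))):
1. s(g(s(p(c)), g(g(s(p(c)), s(p(c))), p(a))))  →  s(g(g(s(p(c)), s(p(c))), p(a)))   [R1 at 1]
2. s(g(g(s(p(c)), s(p(c))), p(a)))  →  s(g(s(p(c)), p(a)))   [R1 at 1.1]
3. s(g(s(p(c)), p(a)))  →  s(p(a))   [R1 at 1]

Reduce t₂ = h(h(s(p(h(g(s(p(c)), p(h(c)))))))):
1. h(h(s(p(h(g(s(p(c)), p(h(c))))))))  →  h(p(s(p(h(g(s(p(c)), p(h(c))))))))   [R4 at 1]
2. h(p(s(p(h(g(s(p(c)), p(h(c))))))))  →  p(h(g(s(p(c)), p(h(c)))))   [R2 at ε]
3. p(h(g(s(p(c)), p(h(c)))))  →  p(h(p(h(c))))   [R1 at 1.1]
4. p(h(p(h(c))))  →  p(h(p(s(a))))   [R5 at 1.1.1]
5. p(h(p(s(a))))  →  p(a)   [R2 at 1]

no — NF(t₁) = s(p(a)), NF(t₂) = p(a)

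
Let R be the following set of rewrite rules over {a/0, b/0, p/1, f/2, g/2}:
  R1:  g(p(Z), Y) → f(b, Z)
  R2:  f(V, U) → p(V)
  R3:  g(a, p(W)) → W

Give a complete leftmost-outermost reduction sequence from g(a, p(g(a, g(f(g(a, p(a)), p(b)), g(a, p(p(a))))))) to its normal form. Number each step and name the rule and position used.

1. g(a, p(g(a, g(f(g(a, p(a)), p(b)), g(a, p(p(a)))))))  →  g(a, g(f(g(a, p(a)), p(b)), g(a, p(p(a)))))   [R3 at ε]
2. g(a, g(f(g(a, p(a)), p(b)), g(a, p(p(a)))))  →  g(a, g(p(g(a, p(a))), g(a, p(p(a)))))   [R2 at 2.1]
3. g(a, g(p(g(a, p(a))), g(a, p(p(a)))))  →  g(a, f(b, g(a, p(a))))   [R1 at 2]
4. g(a, f(b, g(a, p(a))))  →  g(a, p(b))   [R2 at 2]
5. g(a, p(b))  →  b   [R3 at ε]

b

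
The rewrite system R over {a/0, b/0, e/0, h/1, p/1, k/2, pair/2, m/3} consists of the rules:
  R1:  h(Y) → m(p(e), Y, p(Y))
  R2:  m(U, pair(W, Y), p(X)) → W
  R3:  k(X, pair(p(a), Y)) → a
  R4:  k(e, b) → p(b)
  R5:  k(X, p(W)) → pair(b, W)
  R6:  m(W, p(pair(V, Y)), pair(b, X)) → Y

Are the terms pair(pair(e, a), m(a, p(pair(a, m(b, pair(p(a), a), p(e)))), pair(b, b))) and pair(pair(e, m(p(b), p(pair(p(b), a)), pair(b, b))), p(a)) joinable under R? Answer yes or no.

Reduce t₁ = pair(pair(e, a), m(a, p(pair(a, m(b, pair(p(a), a), p(e)))), pair(b, b))):
1. pair(pair(e, a), m(a, p(pair(a, m(b, pair(p(a), a), p(e)))), pair(b, b)))  →  pair(pair(e, a), m(b, pair(p(a), a), p(e)))   [R6 at 2]
2. pair(pair(e, a), m(b, pair(p(a), a), p(e)))  →  pair(pair(e, a), p(a))   [R2 at 2]

Reduce t₂ = pair(pair(e, m(p(b), p(pair(p(b), a)), pair(b, b))), p(a)):
1. pair(pair(e, m(p(b), p(pair(p(b), a)), pair(b, b))), p(a))  →  pair(pair(e, a), p(a))   [R6 at 1.2]

yes — NF(t₁) = pair(pair(e, a), p(a)), NF(t₂) = pair(pair(e, a), p(a))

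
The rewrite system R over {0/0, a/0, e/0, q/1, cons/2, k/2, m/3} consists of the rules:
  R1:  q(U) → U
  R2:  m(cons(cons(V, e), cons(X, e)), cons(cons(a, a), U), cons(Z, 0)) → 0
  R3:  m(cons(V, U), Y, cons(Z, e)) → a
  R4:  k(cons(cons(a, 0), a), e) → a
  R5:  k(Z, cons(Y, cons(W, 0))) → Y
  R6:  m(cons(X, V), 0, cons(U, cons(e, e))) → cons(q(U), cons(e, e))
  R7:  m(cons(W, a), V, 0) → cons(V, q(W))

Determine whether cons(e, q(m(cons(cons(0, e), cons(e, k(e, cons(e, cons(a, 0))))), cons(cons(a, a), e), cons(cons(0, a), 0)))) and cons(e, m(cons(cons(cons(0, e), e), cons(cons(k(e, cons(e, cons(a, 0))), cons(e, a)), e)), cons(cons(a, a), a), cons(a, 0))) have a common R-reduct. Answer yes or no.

Reduce t₁ = cons(e, q(m(cons(cons(0, e), cons(e, k(e, cons(e, cons(a, 0))))), cons(cons(a, a), e), cons(cons(0, a), 0)))):
1. cons(e, q(m(cons(cons(0, e), cons(e, k(e, cons(e, cons(a, 0))))), cons(cons(a, a), e), cons(cons(0, a), 0))))  →  cons(e, m(cons(cons(0, e), cons(e, k(e, cons(e, cons(a, 0))))), cons(cons(a, a), e), cons(cons(0, a), 0)))   [R1 at 2]
2. cons(e, m(cons(cons(0, e), cons(e, k(e, cons(e, cons(a, 0))))), cons(cons(a, a), e), cons(cons(0, a), 0)))  →  cons(e, m(cons(cons(0, e), cons(e, e)), cons(cons(a, a), e), cons(cons(0, a), 0)))   [R5 at 2.1.2.2]
3. cons(e, m(cons(cons(0, e), cons(e, e)), cons(cons(a, a), e), cons(cons(0, a), 0)))  →  cons(e, 0)   [R2 at 2]

Reduce t₂ = cons(e, m(cons(cons(cons(0, e), e), cons(cons(k(e, cons(e, cons(a, 0))), cons(e, a)), e)), cons(cons(a, a), a), cons(a, 0))):
1. cons(e, m(cons(cons(cons(0, e), e), cons(cons(k(e, cons(e, cons(a, 0))), cons(e, a)), e)), cons(cons(a, a), a), cons(a, 0)))  →  cons(e, 0)   [R2 at 2]

yes — NF(t₁) = cons(e, 0), NF(t₂) = cons(e, 0)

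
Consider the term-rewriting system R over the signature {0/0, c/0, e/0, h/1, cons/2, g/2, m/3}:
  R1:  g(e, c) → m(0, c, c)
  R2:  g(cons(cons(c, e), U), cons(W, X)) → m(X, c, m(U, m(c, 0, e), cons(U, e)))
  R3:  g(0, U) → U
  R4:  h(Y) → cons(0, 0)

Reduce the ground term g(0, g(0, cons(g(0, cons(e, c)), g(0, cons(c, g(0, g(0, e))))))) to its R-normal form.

1. g(0, g(0, cons(g(0, cons(e, c)), g(0, cons(c, g(0, g(0, e)))))))  →  g(0, cons(g(0, cons(e, c)), g(0, cons(c, g(0, g(0, e))))))   [R3 at ε]
2. g(0, cons(g(0, cons(e, c)), g(0, cons(c, g(0, g(0, e))))))  →  cons(g(0, cons(e, c)), g(0, cons(c, g(0, g(0, e)))))   [R3 at ε]
3. cons(g(0, cons(e, c)), g(0, cons(c, g(0, g(0, e)))))  →  cons(cons(e, c), g(0, cons(c, g(0, g(0, e)))))   [R3 at 1]
4. cons(cons(e, c), g(0, cons(c, g(0, g(0, e)))))  →  cons(cons(e, c), cons(c, g(0, g(0, e))))   [R3 at 2]
5. cons(cons(e, c), cons(c, g(0, g(0, e))))  →  cons(cons(e, c), cons(c, g(0, e)))   [R3 at 2.2]
6. cons(cons(e, c), cons(c, g(0, e)))  →  cons(cons(e, c), cons(c, e))   [R3 at 2.2]

cons(cons(e, c), cons(c, e))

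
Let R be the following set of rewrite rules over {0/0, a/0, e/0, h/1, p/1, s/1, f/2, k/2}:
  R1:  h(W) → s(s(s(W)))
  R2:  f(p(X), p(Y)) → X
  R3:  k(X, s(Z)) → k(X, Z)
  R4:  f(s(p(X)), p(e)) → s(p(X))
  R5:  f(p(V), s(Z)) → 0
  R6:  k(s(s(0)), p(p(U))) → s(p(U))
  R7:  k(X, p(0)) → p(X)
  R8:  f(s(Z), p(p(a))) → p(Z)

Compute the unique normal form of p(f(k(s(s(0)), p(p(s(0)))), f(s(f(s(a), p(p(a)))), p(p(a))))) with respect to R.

p(p(p(s(0))))

1. p(f(k(s(s(0)), p(p(s(0)))), f(s(f(s(a), p(p(a)))), p(p(a)))))  →  p(f(s(p(s(0))), f(s(f(s(a), p(p(a)))), p(p(a)))))   [R6 at 1.1]
2. p(f(s(p(s(0))), f(s(f(s(a), p(p(a)))), p(p(a)))))  →  p(f(s(p(s(0))), p(f(s(a), p(p(a))))))   [R8 at 1.2]
3. p(f(s(p(s(0))), p(f(s(a), p(p(a))))))  →  p(f(s(p(s(0))), p(p(a))))   [R8 at 1.2.1]
4. p(f(s(p(s(0))), p(p(a))))  →  p(p(p(s(0))))   [R8 at 1]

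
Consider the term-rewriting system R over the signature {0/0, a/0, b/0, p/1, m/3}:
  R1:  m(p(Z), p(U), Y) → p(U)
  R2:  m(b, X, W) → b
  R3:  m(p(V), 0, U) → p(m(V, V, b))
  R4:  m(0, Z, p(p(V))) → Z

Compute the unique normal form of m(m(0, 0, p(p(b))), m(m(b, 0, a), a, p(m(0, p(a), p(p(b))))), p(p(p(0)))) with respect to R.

b

1. m(m(0, 0, p(p(b))), m(m(b, 0, a), a, p(m(0, p(a), p(p(b))))), p(p(p(0))))  →  m(0, m(m(b, 0, a), a, p(m(0, p(a), p(p(b))))), p(p(p(0))))   [R4 at 1]
2. m(0, m(m(b, 0, a), a, p(m(0, p(a), p(p(b))))), p(p(p(0))))  →  m(m(b, 0, a), a, p(m(0, p(a), p(p(b)))))   [R4 at ε]
3. m(m(b, 0, a), a, p(m(0, p(a), p(p(b)))))  →  m(b, a, p(m(0, p(a), p(p(b)))))   [R2 at 1]
4. m(b, a, p(m(0, p(a), p(p(b)))))  →  b   [R2 at ε]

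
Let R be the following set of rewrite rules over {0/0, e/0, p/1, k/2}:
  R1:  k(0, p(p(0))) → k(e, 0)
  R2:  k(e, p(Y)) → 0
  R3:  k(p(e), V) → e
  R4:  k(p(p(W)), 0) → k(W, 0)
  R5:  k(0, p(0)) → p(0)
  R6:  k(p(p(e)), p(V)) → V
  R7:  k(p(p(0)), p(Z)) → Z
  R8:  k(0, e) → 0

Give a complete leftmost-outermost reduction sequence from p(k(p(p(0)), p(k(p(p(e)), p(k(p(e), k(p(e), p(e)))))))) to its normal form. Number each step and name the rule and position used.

p(e)

1. p(k(p(p(0)), p(k(p(p(e)), p(k(p(e), k(p(e), p(e))))))))  →  p(k(p(p(e)), p(k(p(e), k(p(e), p(e))))))   [R7 at 1]
2. p(k(p(p(e)), p(k(p(e), k(p(e), p(e))))))  →  p(k(p(e), k(p(e), p(e))))   [R6 at 1]
3. p(k(p(e), k(p(e), p(e))))  →  p(e)   [R3 at 1]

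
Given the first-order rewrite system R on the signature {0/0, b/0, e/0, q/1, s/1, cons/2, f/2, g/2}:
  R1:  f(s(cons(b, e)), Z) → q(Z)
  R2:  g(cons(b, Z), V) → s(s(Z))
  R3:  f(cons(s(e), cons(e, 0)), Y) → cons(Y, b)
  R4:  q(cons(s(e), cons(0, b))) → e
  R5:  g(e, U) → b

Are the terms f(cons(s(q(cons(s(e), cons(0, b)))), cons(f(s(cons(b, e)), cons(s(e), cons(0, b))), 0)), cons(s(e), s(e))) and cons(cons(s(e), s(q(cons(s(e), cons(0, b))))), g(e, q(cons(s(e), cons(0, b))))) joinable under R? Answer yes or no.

yes — NF(t₁) = cons(cons(s(e), s(e)), b), NF(t₂) = cons(cons(s(e), s(e)), b)

Reduce t₁ = f(cons(s(q(cons(s(e), cons(0, b)))), cons(f(s(cons(b, e)), cons(s(e), cons(0, b))), 0)), cons(s(e), s(e))):
1. f(cons(s(q(cons(s(e), cons(0, b)))), cons(f(s(cons(b, e)), cons(s(e), cons(0, b))), 0)), cons(s(e), s(e)))  →  f(cons(s(e), cons(f(s(cons(b, e)), cons(s(e), cons(0, b))), 0)), cons(s(e), s(e)))   [R4 at 1.1.1]
2. f(cons(s(e), cons(f(s(cons(b, e)), cons(s(e), cons(0, b))), 0)), cons(s(e), s(e)))  →  f(cons(s(e), cons(q(cons(s(e), cons(0, b))), 0)), cons(s(e), s(e)))   [R1 at 1.2.1]
3. f(cons(s(e), cons(q(cons(s(e), cons(0, b))), 0)), cons(s(e), s(e)))  →  f(cons(s(e), cons(e, 0)), cons(s(e), s(e)))   [R4 at 1.2.1]
4. f(cons(s(e), cons(e, 0)), cons(s(e), s(e)))  →  cons(cons(s(e), s(e)), b)   [R3 at ε]

Reduce t₂ = cons(cons(s(e), s(q(cons(s(e), cons(0, b))))), g(e, q(cons(s(e), cons(0, b))))):
1. cons(cons(s(e), s(q(cons(s(e), cons(0, b))))), g(e, q(cons(s(e), cons(0, b)))))  →  cons(cons(s(e), s(e)), g(e, q(cons(s(e), cons(0, b)))))   [R4 at 1.2.1]
2. cons(cons(s(e), s(e)), g(e, q(cons(s(e), cons(0, b)))))  →  cons(cons(s(e), s(e)), b)   [R5 at 2]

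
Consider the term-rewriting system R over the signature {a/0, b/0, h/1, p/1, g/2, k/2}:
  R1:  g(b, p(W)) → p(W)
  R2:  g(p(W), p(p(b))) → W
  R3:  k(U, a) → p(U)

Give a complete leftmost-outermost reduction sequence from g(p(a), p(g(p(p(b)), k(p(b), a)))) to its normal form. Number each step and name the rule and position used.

a

1. g(p(a), p(g(p(p(b)), k(p(b), a))))  →  g(p(a), p(g(p(p(b)), p(p(b)))))   [R3 at 2.1.2]
2. g(p(a), p(g(p(p(b)), p(p(b)))))  →  g(p(a), p(p(b)))   [R2 at 2.1]
3. g(p(a), p(p(b)))  →  a   [R2 at ε]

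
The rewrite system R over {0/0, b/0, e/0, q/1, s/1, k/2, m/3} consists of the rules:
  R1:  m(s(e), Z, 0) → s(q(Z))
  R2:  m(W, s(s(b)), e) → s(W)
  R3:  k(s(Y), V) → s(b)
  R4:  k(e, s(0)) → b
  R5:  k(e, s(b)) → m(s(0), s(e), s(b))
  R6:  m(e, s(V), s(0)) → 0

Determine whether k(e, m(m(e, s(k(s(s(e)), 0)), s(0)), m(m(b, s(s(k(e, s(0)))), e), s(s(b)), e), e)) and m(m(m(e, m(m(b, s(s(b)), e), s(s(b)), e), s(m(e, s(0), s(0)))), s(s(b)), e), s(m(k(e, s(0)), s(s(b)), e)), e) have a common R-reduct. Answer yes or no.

no — NF(t₁) = b, NF(t₂) = s(s(0))

Reduce t₁ = k(e, m(m(e, s(k(s(s(e)), 0)), s(0)), m(m(b, s(s(k(e, s(0)))), e), s(s(b)), e), e)):
1. k(e, m(m(e, s(k(s(s(e)), 0)), s(0)), m(m(b, s(s(k(e, s(0)))), e), s(s(b)), e), e))  →  k(e, m(0, m(m(b, s(s(k(e, s(0)))), e), s(s(b)), e), e))   [R6 at 2.1]
2. k(e, m(0, m(m(b, s(s(k(e, s(0)))), e), s(s(b)), e), e))  →  k(e, m(0, s(m(b, s(s(k(e, s(0)))), e)), e))   [R2 at 2.2]
3. k(e, m(0, s(m(b, s(s(k(e, s(0)))), e)), e))  →  k(e, m(0, s(m(b, s(s(b)), e)), e))   [R4 at 2.2.1.2.1.1]
4. k(e, m(0, s(m(b, s(s(b)), e)), e))  →  k(e, m(0, s(s(b)), e))   [R2 at 2.2.1]
5. k(e, m(0, s(s(b)), e))  →  k(e, s(0))   [R2 at 2]
6. k(e, s(0))  →  b   [R4 at ε]

Reduce t₂ = m(m(m(e, m(m(b, s(s(b)), e), s(s(b)), e), s(m(e, s(0), s(0)))), s(s(b)), e), s(m(k(e, s(0)), s(s(b)), e)), e):
1. m(m(m(e, m(m(b, s(s(b)), e), s(s(b)), e), s(m(e, s(0), s(0)))), s(s(b)), e), s(m(k(e, s(0)), s(s(b)), e)), e)  →  m(s(m(e, m(m(b, s(s(b)), e), s(s(b)), e), s(m(e, s(0), s(0))))), s(m(k(e, s(0)), s(s(b)), e)), e)   [R2 at 1]
2. m(s(m(e, m(m(b, s(s(b)), e), s(s(b)), e), s(m(e, s(0), s(0))))), s(m(k(e, s(0)), s(s(b)), e)), e)  →  m(s(m(e, s(m(b, s(s(b)), e)), s(m(e, s(0), s(0))))), s(m(k(e, s(0)), s(s(b)), e)), e)   [R2 at 1.1.2]
3. m(s(m(e, s(m(b, s(s(b)), e)), s(m(e, s(0), s(0))))), s(m(k(e, s(0)), s(s(b)), e)), e)  →  m(s(m(e, s(s(b)), s(m(e, s(0), s(0))))), s(m(k(e, s(0)), s(s(b)), e)), e)   [R2 at 1.1.2.1]
4. m(s(m(e, s(s(b)), s(m(e, s(0), s(0))))), s(m(k(e, s(0)), s(s(b)), e)), e)  →  m(s(m(e, s(s(b)), s(0))), s(m(k(e, s(0)), s(s(b)), e)), e)   [R6 at 1.1.3.1]
5. m(s(m(e, s(s(b)), s(0))), s(m(k(e, s(0)), s(s(b)), e)), e)  →  m(s(0), s(m(k(e, s(0)), s(s(b)), e)), e)   [R6 at 1.1]
6. m(s(0), s(m(k(e, s(0)), s(s(b)), e)), e)  →  m(s(0), s(s(k(e, s(0)))), e)   [R2 at 2.1]
7. m(s(0), s(s(k(e, s(0)))), e)  →  m(s(0), s(s(b)), e)   [R4 at 2.1.1]
8. m(s(0), s(s(b)), e)  →  s(s(0))   [R2 at ε]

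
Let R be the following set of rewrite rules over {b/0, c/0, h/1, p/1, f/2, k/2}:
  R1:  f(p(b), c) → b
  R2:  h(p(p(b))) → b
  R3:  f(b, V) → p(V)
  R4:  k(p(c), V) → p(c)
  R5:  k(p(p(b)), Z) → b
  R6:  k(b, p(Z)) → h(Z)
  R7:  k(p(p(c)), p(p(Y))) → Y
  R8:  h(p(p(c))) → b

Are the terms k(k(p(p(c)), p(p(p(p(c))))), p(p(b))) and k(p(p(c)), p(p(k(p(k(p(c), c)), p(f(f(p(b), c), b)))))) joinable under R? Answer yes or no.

Reduce t₁ = k(k(p(p(c)), p(p(p(p(c))))), p(p(b))):
1. k(k(p(p(c)), p(p(p(p(c))))), p(p(b)))  →  k(p(p(c)), p(p(b)))   [R7 at 1]
2. k(p(p(c)), p(p(b)))  →  b   [R7 at ε]

Reduce t₂ = k(p(p(c)), p(p(k(p(k(p(c), c)), p(f(f(p(b), c), b)))))):
1. k(p(p(c)), p(p(k(p(k(p(c), c)), p(f(f(p(b), c), b))))))  →  k(p(k(p(c), c)), p(f(f(p(b), c), b)))   [R7 at ε]
2. k(p(k(p(c), c)), p(f(f(p(b), c), b)))  →  k(p(p(c)), p(f(f(p(b), c), b)))   [R4 at 1.1]
3. k(p(p(c)), p(f(f(p(b), c), b)))  →  k(p(p(c)), p(f(b, b)))   [R1 at 2.1.1]
4. k(p(p(c)), p(f(b, b)))  →  k(p(p(c)), p(p(b)))   [R3 at 2.1]
5. k(p(p(c)), p(p(b)))  →  b   [R7 at ε]

yes — NF(t₁) = b, NF(t₂) = b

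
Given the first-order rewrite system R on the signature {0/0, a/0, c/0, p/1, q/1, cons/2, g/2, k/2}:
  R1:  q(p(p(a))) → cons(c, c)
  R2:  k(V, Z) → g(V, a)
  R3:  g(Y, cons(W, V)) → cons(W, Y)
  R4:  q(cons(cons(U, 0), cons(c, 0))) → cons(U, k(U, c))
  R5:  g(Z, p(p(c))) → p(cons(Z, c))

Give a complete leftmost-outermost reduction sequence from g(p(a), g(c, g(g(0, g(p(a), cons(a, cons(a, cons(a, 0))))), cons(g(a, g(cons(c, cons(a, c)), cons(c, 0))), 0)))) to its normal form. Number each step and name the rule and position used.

1. g(p(a), g(c, g(g(0, g(p(a), cons(a, cons(a, cons(a, 0))))), cons(g(a, g(cons(c, cons(a, c)), cons(c, 0))), 0))))  →  g(p(a), g(c, cons(g(a, g(cons(c, cons(a, c)), cons(c, 0))), g(0, g(p(a), cons(a, cons(a, cons(a, 0))))))))   [R3 at 2.2]
2. g(p(a), g(c, cons(g(a, g(cons(c, cons(a, c)), cons(c, 0))), g(0, g(p(a), cons(a, cons(a, cons(a, 0))))))))  →  g(p(a), cons(g(a, g(cons(c, cons(a, c)), cons(c, 0))), c))   [R3 at 2]
3. g(p(a), cons(g(a, g(cons(c, cons(a, c)), cons(c, 0))), c))  →  cons(g(a, g(cons(c, cons(a, c)), cons(c, 0))), p(a))   [R3 at ε]
4. cons(g(a, g(cons(c, cons(a, c)), cons(c, 0))), p(a))  →  cons(g(a, cons(c, cons(c, cons(a, c)))), p(a))   [R3 at 1.2]
5. cons(g(a, cons(c, cons(c, cons(a, c)))), p(a))  →  cons(cons(c, a), p(a))   [R3 at 1]

cons(cons(c, a), p(a))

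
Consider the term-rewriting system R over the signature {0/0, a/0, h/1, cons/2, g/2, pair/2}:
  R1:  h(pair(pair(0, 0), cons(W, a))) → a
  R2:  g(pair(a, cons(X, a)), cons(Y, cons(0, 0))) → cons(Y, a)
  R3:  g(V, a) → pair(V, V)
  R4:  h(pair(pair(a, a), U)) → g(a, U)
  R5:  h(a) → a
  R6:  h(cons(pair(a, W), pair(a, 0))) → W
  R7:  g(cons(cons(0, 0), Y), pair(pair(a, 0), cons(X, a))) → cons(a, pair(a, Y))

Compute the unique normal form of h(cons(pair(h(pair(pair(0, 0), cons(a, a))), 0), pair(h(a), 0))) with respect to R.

0

1. h(cons(pair(h(pair(pair(0, 0), cons(a, a))), 0), pair(h(a), 0)))  →  h(cons(pair(a, 0), pair(h(a), 0)))   [R1 at 1.1.1]
2. h(cons(pair(a, 0), pair(h(a), 0)))  →  h(cons(pair(a, 0), pair(a, 0)))   [R5 at 1.2.1]
3. h(cons(pair(a, 0), pair(a, 0)))  →  0   [R6 at ε]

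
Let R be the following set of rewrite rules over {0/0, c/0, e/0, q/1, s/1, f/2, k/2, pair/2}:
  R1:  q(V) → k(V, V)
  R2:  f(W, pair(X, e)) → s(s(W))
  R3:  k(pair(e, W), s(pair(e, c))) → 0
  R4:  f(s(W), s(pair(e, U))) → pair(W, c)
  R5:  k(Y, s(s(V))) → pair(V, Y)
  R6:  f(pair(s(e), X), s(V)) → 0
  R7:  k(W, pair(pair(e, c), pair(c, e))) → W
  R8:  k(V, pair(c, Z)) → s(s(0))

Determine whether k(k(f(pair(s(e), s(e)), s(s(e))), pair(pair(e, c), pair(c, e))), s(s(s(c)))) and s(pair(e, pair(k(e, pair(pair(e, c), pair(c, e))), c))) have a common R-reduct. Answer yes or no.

no — NF(t₁) = pair(s(c), 0), NF(t₂) = s(pair(e, pair(e, c)))

Reduce t₁ = k(k(f(pair(s(e), s(e)), s(s(e))), pair(pair(e, c), pair(c, e))), s(s(s(c)))):
1. k(k(f(pair(s(e), s(e)), s(s(e))), pair(pair(e, c), pair(c, e))), s(s(s(c))))  →  pair(s(c), k(f(pair(s(e), s(e)), s(s(e))), pair(pair(e, c), pair(c, e))))   [R5 at ε]
2. pair(s(c), k(f(pair(s(e), s(e)), s(s(e))), pair(pair(e, c), pair(c, e))))  →  pair(s(c), f(pair(s(e), s(e)), s(s(e))))   [R7 at 2]
3. pair(s(c), f(pair(s(e), s(e)), s(s(e))))  →  pair(s(c), 0)   [R6 at 2]

Reduce t₂ = s(pair(e, pair(k(e, pair(pair(e, c), pair(c, e))), c))):
1. s(pair(e, pair(k(e, pair(pair(e, c), pair(c, e))), c)))  →  s(pair(e, pair(e, c)))   [R7 at 1.2.1]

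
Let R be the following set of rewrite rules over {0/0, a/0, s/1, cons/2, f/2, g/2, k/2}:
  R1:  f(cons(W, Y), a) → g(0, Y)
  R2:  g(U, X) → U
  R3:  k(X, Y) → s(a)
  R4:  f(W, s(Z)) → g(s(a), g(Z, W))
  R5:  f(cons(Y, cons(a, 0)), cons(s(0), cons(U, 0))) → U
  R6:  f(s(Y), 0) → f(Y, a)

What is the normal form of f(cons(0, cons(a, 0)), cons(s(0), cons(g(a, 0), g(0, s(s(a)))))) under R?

1. f(cons(0, cons(a, 0)), cons(s(0), cons(g(a, 0), g(0, s(s(a))))))  →  f(cons(0, cons(a, 0)), cons(s(0), cons(a, g(0, s(s(a))))))   [R2 at 2.2.1]
2. f(cons(0, cons(a, 0)), cons(s(0), cons(a, g(0, s(s(a))))))  →  f(cons(0, cons(a, 0)), cons(s(0), cons(a, 0)))   [R2 at 2.2.2]
3. f(cons(0, cons(a, 0)), cons(s(0), cons(a, 0)))  →  a   [R5 at ε]

a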